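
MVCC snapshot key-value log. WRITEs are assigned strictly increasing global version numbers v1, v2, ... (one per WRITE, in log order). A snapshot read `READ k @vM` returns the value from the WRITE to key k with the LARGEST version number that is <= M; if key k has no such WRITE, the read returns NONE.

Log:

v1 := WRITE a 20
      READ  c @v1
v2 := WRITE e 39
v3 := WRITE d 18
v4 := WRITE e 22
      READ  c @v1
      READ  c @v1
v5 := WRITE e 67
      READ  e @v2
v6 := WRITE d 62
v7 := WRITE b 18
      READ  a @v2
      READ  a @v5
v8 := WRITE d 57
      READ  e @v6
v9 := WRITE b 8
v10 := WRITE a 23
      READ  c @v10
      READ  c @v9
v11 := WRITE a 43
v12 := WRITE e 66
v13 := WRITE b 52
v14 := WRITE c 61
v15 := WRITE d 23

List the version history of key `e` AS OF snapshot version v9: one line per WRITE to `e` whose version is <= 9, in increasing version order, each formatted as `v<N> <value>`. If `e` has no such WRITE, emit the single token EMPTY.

Scan writes for key=e with version <= 9:
  v1 WRITE a 20 -> skip
  v2 WRITE e 39 -> keep
  v3 WRITE d 18 -> skip
  v4 WRITE e 22 -> keep
  v5 WRITE e 67 -> keep
  v6 WRITE d 62 -> skip
  v7 WRITE b 18 -> skip
  v8 WRITE d 57 -> skip
  v9 WRITE b 8 -> skip
  v10 WRITE a 23 -> skip
  v11 WRITE a 43 -> skip
  v12 WRITE e 66 -> drop (> snap)
  v13 WRITE b 52 -> skip
  v14 WRITE c 61 -> skip
  v15 WRITE d 23 -> skip
Collected: [(2, 39), (4, 22), (5, 67)]

Answer: v2 39
v4 22
v5 67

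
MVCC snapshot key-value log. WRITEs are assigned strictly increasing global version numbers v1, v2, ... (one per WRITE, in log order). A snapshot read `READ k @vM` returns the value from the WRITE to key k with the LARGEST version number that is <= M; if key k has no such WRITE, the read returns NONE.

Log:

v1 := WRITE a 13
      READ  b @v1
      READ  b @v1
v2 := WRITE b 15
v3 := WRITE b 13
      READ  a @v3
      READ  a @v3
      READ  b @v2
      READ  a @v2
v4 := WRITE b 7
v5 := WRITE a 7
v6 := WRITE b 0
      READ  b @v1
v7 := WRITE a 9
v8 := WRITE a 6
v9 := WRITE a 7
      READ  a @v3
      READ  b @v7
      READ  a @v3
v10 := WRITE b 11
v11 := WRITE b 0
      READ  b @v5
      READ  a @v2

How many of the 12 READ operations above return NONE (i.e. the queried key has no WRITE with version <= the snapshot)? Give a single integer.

v1: WRITE a=13  (a history now [(1, 13)])
READ b @v1: history=[] -> no version <= 1 -> NONE
READ b @v1: history=[] -> no version <= 1 -> NONE
v2: WRITE b=15  (b history now [(2, 15)])
v3: WRITE b=13  (b history now [(2, 15), (3, 13)])
READ a @v3: history=[(1, 13)] -> pick v1 -> 13
READ a @v3: history=[(1, 13)] -> pick v1 -> 13
READ b @v2: history=[(2, 15), (3, 13)] -> pick v2 -> 15
READ a @v2: history=[(1, 13)] -> pick v1 -> 13
v4: WRITE b=7  (b history now [(2, 15), (3, 13), (4, 7)])
v5: WRITE a=7  (a history now [(1, 13), (5, 7)])
v6: WRITE b=0  (b history now [(2, 15), (3, 13), (4, 7), (6, 0)])
READ b @v1: history=[(2, 15), (3, 13), (4, 7), (6, 0)] -> no version <= 1 -> NONE
v7: WRITE a=9  (a history now [(1, 13), (5, 7), (7, 9)])
v8: WRITE a=6  (a history now [(1, 13), (5, 7), (7, 9), (8, 6)])
v9: WRITE a=7  (a history now [(1, 13), (5, 7), (7, 9), (8, 6), (9, 7)])
READ a @v3: history=[(1, 13), (5, 7), (7, 9), (8, 6), (9, 7)] -> pick v1 -> 13
READ b @v7: history=[(2, 15), (3, 13), (4, 7), (6, 0)] -> pick v6 -> 0
READ a @v3: history=[(1, 13), (5, 7), (7, 9), (8, 6), (9, 7)] -> pick v1 -> 13
v10: WRITE b=11  (b history now [(2, 15), (3, 13), (4, 7), (6, 0), (10, 11)])
v11: WRITE b=0  (b history now [(2, 15), (3, 13), (4, 7), (6, 0), (10, 11), (11, 0)])
READ b @v5: history=[(2, 15), (3, 13), (4, 7), (6, 0), (10, 11), (11, 0)] -> pick v4 -> 7
READ a @v2: history=[(1, 13), (5, 7), (7, 9), (8, 6), (9, 7)] -> pick v1 -> 13
Read results in order: ['NONE', 'NONE', '13', '13', '15', '13', 'NONE', '13', '0', '13', '7', '13']
NONE count = 3

Answer: 3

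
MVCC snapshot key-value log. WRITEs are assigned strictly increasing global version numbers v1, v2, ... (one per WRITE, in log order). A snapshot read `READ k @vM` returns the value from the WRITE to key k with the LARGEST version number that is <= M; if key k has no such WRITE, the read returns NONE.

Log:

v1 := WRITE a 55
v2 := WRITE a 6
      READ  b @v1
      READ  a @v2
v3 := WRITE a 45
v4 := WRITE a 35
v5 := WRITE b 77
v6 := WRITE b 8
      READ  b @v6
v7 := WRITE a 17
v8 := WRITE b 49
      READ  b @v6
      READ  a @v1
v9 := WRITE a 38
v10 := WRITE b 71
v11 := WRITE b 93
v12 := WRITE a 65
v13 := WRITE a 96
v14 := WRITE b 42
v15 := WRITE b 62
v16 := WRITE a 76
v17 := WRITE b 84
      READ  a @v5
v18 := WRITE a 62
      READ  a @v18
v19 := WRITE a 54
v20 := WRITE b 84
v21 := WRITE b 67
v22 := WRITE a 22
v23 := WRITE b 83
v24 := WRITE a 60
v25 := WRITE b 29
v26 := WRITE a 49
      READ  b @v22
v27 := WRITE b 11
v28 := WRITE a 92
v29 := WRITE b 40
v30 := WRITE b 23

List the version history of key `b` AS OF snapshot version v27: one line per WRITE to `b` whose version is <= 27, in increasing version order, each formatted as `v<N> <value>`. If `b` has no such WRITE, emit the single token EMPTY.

Answer: v5 77
v6 8
v8 49
v10 71
v11 93
v14 42
v15 62
v17 84
v20 84
v21 67
v23 83
v25 29
v27 11

Derivation:
Scan writes for key=b with version <= 27:
  v1 WRITE a 55 -> skip
  v2 WRITE a 6 -> skip
  v3 WRITE a 45 -> skip
  v4 WRITE a 35 -> skip
  v5 WRITE b 77 -> keep
  v6 WRITE b 8 -> keep
  v7 WRITE a 17 -> skip
  v8 WRITE b 49 -> keep
  v9 WRITE a 38 -> skip
  v10 WRITE b 71 -> keep
  v11 WRITE b 93 -> keep
  v12 WRITE a 65 -> skip
  v13 WRITE a 96 -> skip
  v14 WRITE b 42 -> keep
  v15 WRITE b 62 -> keep
  v16 WRITE a 76 -> skip
  v17 WRITE b 84 -> keep
  v18 WRITE a 62 -> skip
  v19 WRITE a 54 -> skip
  v20 WRITE b 84 -> keep
  v21 WRITE b 67 -> keep
  v22 WRITE a 22 -> skip
  v23 WRITE b 83 -> keep
  v24 WRITE a 60 -> skip
  v25 WRITE b 29 -> keep
  v26 WRITE a 49 -> skip
  v27 WRITE b 11 -> keep
  v28 WRITE a 92 -> skip
  v29 WRITE b 40 -> drop (> snap)
  v30 WRITE b 23 -> drop (> snap)
Collected: [(5, 77), (6, 8), (8, 49), (10, 71), (11, 93), (14, 42), (15, 62), (17, 84), (20, 84), (21, 67), (23, 83), (25, 29), (27, 11)]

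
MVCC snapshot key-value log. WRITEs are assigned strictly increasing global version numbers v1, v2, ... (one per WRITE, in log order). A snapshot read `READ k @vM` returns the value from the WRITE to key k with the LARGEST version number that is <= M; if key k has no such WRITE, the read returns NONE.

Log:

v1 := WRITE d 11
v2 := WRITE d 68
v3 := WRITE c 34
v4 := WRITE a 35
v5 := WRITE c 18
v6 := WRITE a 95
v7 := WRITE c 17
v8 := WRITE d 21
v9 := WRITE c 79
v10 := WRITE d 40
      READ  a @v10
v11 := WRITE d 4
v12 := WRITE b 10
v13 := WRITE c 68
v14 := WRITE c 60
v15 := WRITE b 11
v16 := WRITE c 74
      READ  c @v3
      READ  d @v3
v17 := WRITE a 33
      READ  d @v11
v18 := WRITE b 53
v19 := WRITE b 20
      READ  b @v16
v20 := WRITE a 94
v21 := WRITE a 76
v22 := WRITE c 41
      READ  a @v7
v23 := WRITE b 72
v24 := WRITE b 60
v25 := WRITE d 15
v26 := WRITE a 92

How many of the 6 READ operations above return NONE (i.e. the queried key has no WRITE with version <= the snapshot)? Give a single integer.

v1: WRITE d=11  (d history now [(1, 11)])
v2: WRITE d=68  (d history now [(1, 11), (2, 68)])
v3: WRITE c=34  (c history now [(3, 34)])
v4: WRITE a=35  (a history now [(4, 35)])
v5: WRITE c=18  (c history now [(3, 34), (5, 18)])
v6: WRITE a=95  (a history now [(4, 35), (6, 95)])
v7: WRITE c=17  (c history now [(3, 34), (5, 18), (7, 17)])
v8: WRITE d=21  (d history now [(1, 11), (2, 68), (8, 21)])
v9: WRITE c=79  (c history now [(3, 34), (5, 18), (7, 17), (9, 79)])
v10: WRITE d=40  (d history now [(1, 11), (2, 68), (8, 21), (10, 40)])
READ a @v10: history=[(4, 35), (6, 95)] -> pick v6 -> 95
v11: WRITE d=4  (d history now [(1, 11), (2, 68), (8, 21), (10, 40), (11, 4)])
v12: WRITE b=10  (b history now [(12, 10)])
v13: WRITE c=68  (c history now [(3, 34), (5, 18), (7, 17), (9, 79), (13, 68)])
v14: WRITE c=60  (c history now [(3, 34), (5, 18), (7, 17), (9, 79), (13, 68), (14, 60)])
v15: WRITE b=11  (b history now [(12, 10), (15, 11)])
v16: WRITE c=74  (c history now [(3, 34), (5, 18), (7, 17), (9, 79), (13, 68), (14, 60), (16, 74)])
READ c @v3: history=[(3, 34), (5, 18), (7, 17), (9, 79), (13, 68), (14, 60), (16, 74)] -> pick v3 -> 34
READ d @v3: history=[(1, 11), (2, 68), (8, 21), (10, 40), (11, 4)] -> pick v2 -> 68
v17: WRITE a=33  (a history now [(4, 35), (6, 95), (17, 33)])
READ d @v11: history=[(1, 11), (2, 68), (8, 21), (10, 40), (11, 4)] -> pick v11 -> 4
v18: WRITE b=53  (b history now [(12, 10), (15, 11), (18, 53)])
v19: WRITE b=20  (b history now [(12, 10), (15, 11), (18, 53), (19, 20)])
READ b @v16: history=[(12, 10), (15, 11), (18, 53), (19, 20)] -> pick v15 -> 11
v20: WRITE a=94  (a history now [(4, 35), (6, 95), (17, 33), (20, 94)])
v21: WRITE a=76  (a history now [(4, 35), (6, 95), (17, 33), (20, 94), (21, 76)])
v22: WRITE c=41  (c history now [(3, 34), (5, 18), (7, 17), (9, 79), (13, 68), (14, 60), (16, 74), (22, 41)])
READ a @v7: history=[(4, 35), (6, 95), (17, 33), (20, 94), (21, 76)] -> pick v6 -> 95
v23: WRITE b=72  (b history now [(12, 10), (15, 11), (18, 53), (19, 20), (23, 72)])
v24: WRITE b=60  (b history now [(12, 10), (15, 11), (18, 53), (19, 20), (23, 72), (24, 60)])
v25: WRITE d=15  (d history now [(1, 11), (2, 68), (8, 21), (10, 40), (11, 4), (25, 15)])
v26: WRITE a=92  (a history now [(4, 35), (6, 95), (17, 33), (20, 94), (21, 76), (26, 92)])
Read results in order: ['95', '34', '68', '4', '11', '95']
NONE count = 0

Answer: 0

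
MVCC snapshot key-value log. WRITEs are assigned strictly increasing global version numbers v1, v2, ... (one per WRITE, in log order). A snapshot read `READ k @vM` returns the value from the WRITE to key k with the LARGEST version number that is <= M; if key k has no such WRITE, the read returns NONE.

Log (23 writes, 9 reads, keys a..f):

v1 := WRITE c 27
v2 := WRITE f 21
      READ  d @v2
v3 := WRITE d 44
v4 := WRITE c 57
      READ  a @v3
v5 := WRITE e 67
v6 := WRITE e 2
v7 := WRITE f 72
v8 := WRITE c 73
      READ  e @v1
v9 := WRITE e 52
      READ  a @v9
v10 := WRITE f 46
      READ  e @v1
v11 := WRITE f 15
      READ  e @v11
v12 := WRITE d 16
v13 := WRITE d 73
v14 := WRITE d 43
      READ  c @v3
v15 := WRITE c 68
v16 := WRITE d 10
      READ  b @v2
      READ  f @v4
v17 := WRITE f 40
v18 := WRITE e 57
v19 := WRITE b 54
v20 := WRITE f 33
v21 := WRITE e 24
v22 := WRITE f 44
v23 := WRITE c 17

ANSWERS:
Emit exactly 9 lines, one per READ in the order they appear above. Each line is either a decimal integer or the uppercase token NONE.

v1: WRITE c=27  (c history now [(1, 27)])
v2: WRITE f=21  (f history now [(2, 21)])
READ d @v2: history=[] -> no version <= 2 -> NONE
v3: WRITE d=44  (d history now [(3, 44)])
v4: WRITE c=57  (c history now [(1, 27), (4, 57)])
READ a @v3: history=[] -> no version <= 3 -> NONE
v5: WRITE e=67  (e history now [(5, 67)])
v6: WRITE e=2  (e history now [(5, 67), (6, 2)])
v7: WRITE f=72  (f history now [(2, 21), (7, 72)])
v8: WRITE c=73  (c history now [(1, 27), (4, 57), (8, 73)])
READ e @v1: history=[(5, 67), (6, 2)] -> no version <= 1 -> NONE
v9: WRITE e=52  (e history now [(5, 67), (6, 2), (9, 52)])
READ a @v9: history=[] -> no version <= 9 -> NONE
v10: WRITE f=46  (f history now [(2, 21), (7, 72), (10, 46)])
READ e @v1: history=[(5, 67), (6, 2), (9, 52)] -> no version <= 1 -> NONE
v11: WRITE f=15  (f history now [(2, 21), (7, 72), (10, 46), (11, 15)])
READ e @v11: history=[(5, 67), (6, 2), (9, 52)] -> pick v9 -> 52
v12: WRITE d=16  (d history now [(3, 44), (12, 16)])
v13: WRITE d=73  (d history now [(3, 44), (12, 16), (13, 73)])
v14: WRITE d=43  (d history now [(3, 44), (12, 16), (13, 73), (14, 43)])
READ c @v3: history=[(1, 27), (4, 57), (8, 73)] -> pick v1 -> 27
v15: WRITE c=68  (c history now [(1, 27), (4, 57), (8, 73), (15, 68)])
v16: WRITE d=10  (d history now [(3, 44), (12, 16), (13, 73), (14, 43), (16, 10)])
READ b @v2: history=[] -> no version <= 2 -> NONE
READ f @v4: history=[(2, 21), (7, 72), (10, 46), (11, 15)] -> pick v2 -> 21
v17: WRITE f=40  (f history now [(2, 21), (7, 72), (10, 46), (11, 15), (17, 40)])
v18: WRITE e=57  (e history now [(5, 67), (6, 2), (9, 52), (18, 57)])
v19: WRITE b=54  (b history now [(19, 54)])
v20: WRITE f=33  (f history now [(2, 21), (7, 72), (10, 46), (11, 15), (17, 40), (20, 33)])
v21: WRITE e=24  (e history now [(5, 67), (6, 2), (9, 52), (18, 57), (21, 24)])
v22: WRITE f=44  (f history now [(2, 21), (7, 72), (10, 46), (11, 15), (17, 40), (20, 33), (22, 44)])
v23: WRITE c=17  (c history now [(1, 27), (4, 57), (8, 73), (15, 68), (23, 17)])

Answer: NONE
NONE
NONE
NONE
NONE
52
27
NONE
21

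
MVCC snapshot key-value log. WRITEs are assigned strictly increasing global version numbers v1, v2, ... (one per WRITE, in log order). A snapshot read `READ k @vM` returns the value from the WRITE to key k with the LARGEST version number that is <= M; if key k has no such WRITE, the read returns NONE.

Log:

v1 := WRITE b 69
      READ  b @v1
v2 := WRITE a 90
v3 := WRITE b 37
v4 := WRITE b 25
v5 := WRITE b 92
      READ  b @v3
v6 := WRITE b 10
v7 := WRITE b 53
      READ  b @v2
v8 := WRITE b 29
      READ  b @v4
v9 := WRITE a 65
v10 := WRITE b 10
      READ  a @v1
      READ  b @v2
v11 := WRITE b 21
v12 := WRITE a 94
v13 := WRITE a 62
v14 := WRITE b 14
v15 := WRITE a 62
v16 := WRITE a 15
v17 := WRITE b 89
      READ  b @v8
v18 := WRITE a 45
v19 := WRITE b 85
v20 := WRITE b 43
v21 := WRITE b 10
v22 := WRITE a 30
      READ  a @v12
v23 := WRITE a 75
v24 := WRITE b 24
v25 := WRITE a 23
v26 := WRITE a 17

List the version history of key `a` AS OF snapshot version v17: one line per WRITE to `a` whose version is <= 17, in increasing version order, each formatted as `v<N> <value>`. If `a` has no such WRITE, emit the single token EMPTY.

Scan writes for key=a with version <= 17:
  v1 WRITE b 69 -> skip
  v2 WRITE a 90 -> keep
  v3 WRITE b 37 -> skip
  v4 WRITE b 25 -> skip
  v5 WRITE b 92 -> skip
  v6 WRITE b 10 -> skip
  v7 WRITE b 53 -> skip
  v8 WRITE b 29 -> skip
  v9 WRITE a 65 -> keep
  v10 WRITE b 10 -> skip
  v11 WRITE b 21 -> skip
  v12 WRITE a 94 -> keep
  v13 WRITE a 62 -> keep
  v14 WRITE b 14 -> skip
  v15 WRITE a 62 -> keep
  v16 WRITE a 15 -> keep
  v17 WRITE b 89 -> skip
  v18 WRITE a 45 -> drop (> snap)
  v19 WRITE b 85 -> skip
  v20 WRITE b 43 -> skip
  v21 WRITE b 10 -> skip
  v22 WRITE a 30 -> drop (> snap)
  v23 WRITE a 75 -> drop (> snap)
  v24 WRITE b 24 -> skip
  v25 WRITE a 23 -> drop (> snap)
  v26 WRITE a 17 -> drop (> snap)
Collected: [(2, 90), (9, 65), (12, 94), (13, 62), (15, 62), (16, 15)]

Answer: v2 90
v9 65
v12 94
v13 62
v15 62
v16 15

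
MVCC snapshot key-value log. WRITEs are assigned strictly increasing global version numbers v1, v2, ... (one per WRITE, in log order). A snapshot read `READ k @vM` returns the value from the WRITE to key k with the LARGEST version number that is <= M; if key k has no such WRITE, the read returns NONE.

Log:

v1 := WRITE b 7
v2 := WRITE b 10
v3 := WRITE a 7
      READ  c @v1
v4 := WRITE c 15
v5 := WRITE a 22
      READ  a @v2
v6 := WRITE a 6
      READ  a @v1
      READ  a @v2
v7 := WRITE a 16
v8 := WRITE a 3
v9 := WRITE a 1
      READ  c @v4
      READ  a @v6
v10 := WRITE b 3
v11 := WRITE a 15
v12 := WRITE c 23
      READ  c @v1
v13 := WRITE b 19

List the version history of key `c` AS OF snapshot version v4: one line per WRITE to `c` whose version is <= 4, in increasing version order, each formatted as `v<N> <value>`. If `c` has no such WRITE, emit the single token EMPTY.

Answer: v4 15

Derivation:
Scan writes for key=c with version <= 4:
  v1 WRITE b 7 -> skip
  v2 WRITE b 10 -> skip
  v3 WRITE a 7 -> skip
  v4 WRITE c 15 -> keep
  v5 WRITE a 22 -> skip
  v6 WRITE a 6 -> skip
  v7 WRITE a 16 -> skip
  v8 WRITE a 3 -> skip
  v9 WRITE a 1 -> skip
  v10 WRITE b 3 -> skip
  v11 WRITE a 15 -> skip
  v12 WRITE c 23 -> drop (> snap)
  v13 WRITE b 19 -> skip
Collected: [(4, 15)]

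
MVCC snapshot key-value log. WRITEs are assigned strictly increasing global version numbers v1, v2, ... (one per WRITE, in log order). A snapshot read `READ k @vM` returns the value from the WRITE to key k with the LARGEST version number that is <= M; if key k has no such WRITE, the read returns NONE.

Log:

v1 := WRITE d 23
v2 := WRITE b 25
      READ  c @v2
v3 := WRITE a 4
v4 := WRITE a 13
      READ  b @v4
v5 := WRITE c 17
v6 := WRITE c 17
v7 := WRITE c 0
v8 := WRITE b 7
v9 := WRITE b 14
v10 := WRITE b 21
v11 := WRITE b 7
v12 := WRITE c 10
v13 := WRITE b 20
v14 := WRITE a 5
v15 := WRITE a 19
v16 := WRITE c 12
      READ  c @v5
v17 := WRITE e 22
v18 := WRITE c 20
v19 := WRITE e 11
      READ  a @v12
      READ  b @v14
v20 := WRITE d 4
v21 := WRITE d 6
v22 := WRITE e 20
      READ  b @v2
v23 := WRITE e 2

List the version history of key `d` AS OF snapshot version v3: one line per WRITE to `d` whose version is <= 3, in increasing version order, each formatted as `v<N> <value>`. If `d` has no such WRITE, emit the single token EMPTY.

Scan writes for key=d with version <= 3:
  v1 WRITE d 23 -> keep
  v2 WRITE b 25 -> skip
  v3 WRITE a 4 -> skip
  v4 WRITE a 13 -> skip
  v5 WRITE c 17 -> skip
  v6 WRITE c 17 -> skip
  v7 WRITE c 0 -> skip
  v8 WRITE b 7 -> skip
  v9 WRITE b 14 -> skip
  v10 WRITE b 21 -> skip
  v11 WRITE b 7 -> skip
  v12 WRITE c 10 -> skip
  v13 WRITE b 20 -> skip
  v14 WRITE a 5 -> skip
  v15 WRITE a 19 -> skip
  v16 WRITE c 12 -> skip
  v17 WRITE e 22 -> skip
  v18 WRITE c 20 -> skip
  v19 WRITE e 11 -> skip
  v20 WRITE d 4 -> drop (> snap)
  v21 WRITE d 6 -> drop (> snap)
  v22 WRITE e 20 -> skip
  v23 WRITE e 2 -> skip
Collected: [(1, 23)]

Answer: v1 23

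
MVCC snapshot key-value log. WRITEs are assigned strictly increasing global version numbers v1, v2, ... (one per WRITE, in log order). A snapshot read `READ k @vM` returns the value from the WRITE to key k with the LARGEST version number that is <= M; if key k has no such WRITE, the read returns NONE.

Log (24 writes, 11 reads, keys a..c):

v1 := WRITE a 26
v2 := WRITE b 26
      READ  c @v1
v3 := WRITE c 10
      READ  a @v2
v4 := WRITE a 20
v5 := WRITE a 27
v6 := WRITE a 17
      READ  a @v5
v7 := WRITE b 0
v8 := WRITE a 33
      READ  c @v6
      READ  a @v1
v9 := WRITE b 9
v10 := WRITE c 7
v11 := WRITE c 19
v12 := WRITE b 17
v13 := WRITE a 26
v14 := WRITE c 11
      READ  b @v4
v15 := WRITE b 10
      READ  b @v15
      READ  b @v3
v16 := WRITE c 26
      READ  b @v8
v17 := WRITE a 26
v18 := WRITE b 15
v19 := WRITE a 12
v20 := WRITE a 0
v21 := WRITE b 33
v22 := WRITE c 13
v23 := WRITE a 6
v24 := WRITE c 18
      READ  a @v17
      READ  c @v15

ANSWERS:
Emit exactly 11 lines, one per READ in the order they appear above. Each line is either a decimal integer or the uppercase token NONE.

Answer: NONE
26
27
10
26
26
10
26
0
26
11

Derivation:
v1: WRITE a=26  (a history now [(1, 26)])
v2: WRITE b=26  (b history now [(2, 26)])
READ c @v1: history=[] -> no version <= 1 -> NONE
v3: WRITE c=10  (c history now [(3, 10)])
READ a @v2: history=[(1, 26)] -> pick v1 -> 26
v4: WRITE a=20  (a history now [(1, 26), (4, 20)])
v5: WRITE a=27  (a history now [(1, 26), (4, 20), (5, 27)])
v6: WRITE a=17  (a history now [(1, 26), (4, 20), (5, 27), (6, 17)])
READ a @v5: history=[(1, 26), (4, 20), (5, 27), (6, 17)] -> pick v5 -> 27
v7: WRITE b=0  (b history now [(2, 26), (7, 0)])
v8: WRITE a=33  (a history now [(1, 26), (4, 20), (5, 27), (6, 17), (8, 33)])
READ c @v6: history=[(3, 10)] -> pick v3 -> 10
READ a @v1: history=[(1, 26), (4, 20), (5, 27), (6, 17), (8, 33)] -> pick v1 -> 26
v9: WRITE b=9  (b history now [(2, 26), (7, 0), (9, 9)])
v10: WRITE c=7  (c history now [(3, 10), (10, 7)])
v11: WRITE c=19  (c history now [(3, 10), (10, 7), (11, 19)])
v12: WRITE b=17  (b history now [(2, 26), (7, 0), (9, 9), (12, 17)])
v13: WRITE a=26  (a history now [(1, 26), (4, 20), (5, 27), (6, 17), (8, 33), (13, 26)])
v14: WRITE c=11  (c history now [(3, 10), (10, 7), (11, 19), (14, 11)])
READ b @v4: history=[(2, 26), (7, 0), (9, 9), (12, 17)] -> pick v2 -> 26
v15: WRITE b=10  (b history now [(2, 26), (7, 0), (9, 9), (12, 17), (15, 10)])
READ b @v15: history=[(2, 26), (7, 0), (9, 9), (12, 17), (15, 10)] -> pick v15 -> 10
READ b @v3: history=[(2, 26), (7, 0), (9, 9), (12, 17), (15, 10)] -> pick v2 -> 26
v16: WRITE c=26  (c history now [(3, 10), (10, 7), (11, 19), (14, 11), (16, 26)])
READ b @v8: history=[(2, 26), (7, 0), (9, 9), (12, 17), (15, 10)] -> pick v7 -> 0
v17: WRITE a=26  (a history now [(1, 26), (4, 20), (5, 27), (6, 17), (8, 33), (13, 26), (17, 26)])
v18: WRITE b=15  (b history now [(2, 26), (7, 0), (9, 9), (12, 17), (15, 10), (18, 15)])
v19: WRITE a=12  (a history now [(1, 26), (4, 20), (5, 27), (6, 17), (8, 33), (13, 26), (17, 26), (19, 12)])
v20: WRITE a=0  (a history now [(1, 26), (4, 20), (5, 27), (6, 17), (8, 33), (13, 26), (17, 26), (19, 12), (20, 0)])
v21: WRITE b=33  (b history now [(2, 26), (7, 0), (9, 9), (12, 17), (15, 10), (18, 15), (21, 33)])
v22: WRITE c=13  (c history now [(3, 10), (10, 7), (11, 19), (14, 11), (16, 26), (22, 13)])
v23: WRITE a=6  (a history now [(1, 26), (4, 20), (5, 27), (6, 17), (8, 33), (13, 26), (17, 26), (19, 12), (20, 0), (23, 6)])
v24: WRITE c=18  (c history now [(3, 10), (10, 7), (11, 19), (14, 11), (16, 26), (22, 13), (24, 18)])
READ a @v17: history=[(1, 26), (4, 20), (5, 27), (6, 17), (8, 33), (13, 26), (17, 26), (19, 12), (20, 0), (23, 6)] -> pick v17 -> 26
READ c @v15: history=[(3, 10), (10, 7), (11, 19), (14, 11), (16, 26), (22, 13), (24, 18)] -> pick v14 -> 11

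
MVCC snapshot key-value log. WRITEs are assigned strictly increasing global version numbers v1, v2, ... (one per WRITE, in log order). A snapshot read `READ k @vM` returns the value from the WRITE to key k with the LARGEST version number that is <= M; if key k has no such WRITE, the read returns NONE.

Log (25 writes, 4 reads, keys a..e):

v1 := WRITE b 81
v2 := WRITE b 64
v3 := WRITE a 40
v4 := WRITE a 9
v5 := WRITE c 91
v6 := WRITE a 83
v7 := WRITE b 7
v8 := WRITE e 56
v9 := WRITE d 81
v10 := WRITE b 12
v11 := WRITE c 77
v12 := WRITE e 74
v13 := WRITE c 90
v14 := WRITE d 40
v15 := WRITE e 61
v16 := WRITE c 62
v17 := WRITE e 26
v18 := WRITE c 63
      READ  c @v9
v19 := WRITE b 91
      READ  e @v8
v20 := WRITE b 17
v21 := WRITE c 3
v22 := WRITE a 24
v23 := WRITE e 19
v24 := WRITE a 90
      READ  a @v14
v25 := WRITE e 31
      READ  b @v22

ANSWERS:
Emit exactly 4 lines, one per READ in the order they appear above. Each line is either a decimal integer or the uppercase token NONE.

Answer: 91
56
83
17

Derivation:
v1: WRITE b=81  (b history now [(1, 81)])
v2: WRITE b=64  (b history now [(1, 81), (2, 64)])
v3: WRITE a=40  (a history now [(3, 40)])
v4: WRITE a=9  (a history now [(3, 40), (4, 9)])
v5: WRITE c=91  (c history now [(5, 91)])
v6: WRITE a=83  (a history now [(3, 40), (4, 9), (6, 83)])
v7: WRITE b=7  (b history now [(1, 81), (2, 64), (7, 7)])
v8: WRITE e=56  (e history now [(8, 56)])
v9: WRITE d=81  (d history now [(9, 81)])
v10: WRITE b=12  (b history now [(1, 81), (2, 64), (7, 7), (10, 12)])
v11: WRITE c=77  (c history now [(5, 91), (11, 77)])
v12: WRITE e=74  (e history now [(8, 56), (12, 74)])
v13: WRITE c=90  (c history now [(5, 91), (11, 77), (13, 90)])
v14: WRITE d=40  (d history now [(9, 81), (14, 40)])
v15: WRITE e=61  (e history now [(8, 56), (12, 74), (15, 61)])
v16: WRITE c=62  (c history now [(5, 91), (11, 77), (13, 90), (16, 62)])
v17: WRITE e=26  (e history now [(8, 56), (12, 74), (15, 61), (17, 26)])
v18: WRITE c=63  (c history now [(5, 91), (11, 77), (13, 90), (16, 62), (18, 63)])
READ c @v9: history=[(5, 91), (11, 77), (13, 90), (16, 62), (18, 63)] -> pick v5 -> 91
v19: WRITE b=91  (b history now [(1, 81), (2, 64), (7, 7), (10, 12), (19, 91)])
READ e @v8: history=[(8, 56), (12, 74), (15, 61), (17, 26)] -> pick v8 -> 56
v20: WRITE b=17  (b history now [(1, 81), (2, 64), (7, 7), (10, 12), (19, 91), (20, 17)])
v21: WRITE c=3  (c history now [(5, 91), (11, 77), (13, 90), (16, 62), (18, 63), (21, 3)])
v22: WRITE a=24  (a history now [(3, 40), (4, 9), (6, 83), (22, 24)])
v23: WRITE e=19  (e history now [(8, 56), (12, 74), (15, 61), (17, 26), (23, 19)])
v24: WRITE a=90  (a history now [(3, 40), (4, 9), (6, 83), (22, 24), (24, 90)])
READ a @v14: history=[(3, 40), (4, 9), (6, 83), (22, 24), (24, 90)] -> pick v6 -> 83
v25: WRITE e=31  (e history now [(8, 56), (12, 74), (15, 61), (17, 26), (23, 19), (25, 31)])
READ b @v22: history=[(1, 81), (2, 64), (7, 7), (10, 12), (19, 91), (20, 17)] -> pick v20 -> 17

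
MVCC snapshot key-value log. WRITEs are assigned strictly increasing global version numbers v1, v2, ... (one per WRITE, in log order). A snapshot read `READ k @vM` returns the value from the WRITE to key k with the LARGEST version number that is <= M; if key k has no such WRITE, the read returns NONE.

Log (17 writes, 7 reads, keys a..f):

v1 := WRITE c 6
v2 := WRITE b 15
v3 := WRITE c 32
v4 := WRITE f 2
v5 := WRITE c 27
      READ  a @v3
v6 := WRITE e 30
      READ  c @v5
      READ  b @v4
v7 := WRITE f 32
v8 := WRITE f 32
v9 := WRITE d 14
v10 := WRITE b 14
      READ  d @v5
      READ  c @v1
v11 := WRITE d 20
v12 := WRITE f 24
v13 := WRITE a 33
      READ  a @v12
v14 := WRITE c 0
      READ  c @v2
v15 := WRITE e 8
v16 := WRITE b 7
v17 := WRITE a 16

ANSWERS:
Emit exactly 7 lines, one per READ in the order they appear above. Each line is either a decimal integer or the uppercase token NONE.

Answer: NONE
27
15
NONE
6
NONE
6

Derivation:
v1: WRITE c=6  (c history now [(1, 6)])
v2: WRITE b=15  (b history now [(2, 15)])
v3: WRITE c=32  (c history now [(1, 6), (3, 32)])
v4: WRITE f=2  (f history now [(4, 2)])
v5: WRITE c=27  (c history now [(1, 6), (3, 32), (5, 27)])
READ a @v3: history=[] -> no version <= 3 -> NONE
v6: WRITE e=30  (e history now [(6, 30)])
READ c @v5: history=[(1, 6), (3, 32), (5, 27)] -> pick v5 -> 27
READ b @v4: history=[(2, 15)] -> pick v2 -> 15
v7: WRITE f=32  (f history now [(4, 2), (7, 32)])
v8: WRITE f=32  (f history now [(4, 2), (7, 32), (8, 32)])
v9: WRITE d=14  (d history now [(9, 14)])
v10: WRITE b=14  (b history now [(2, 15), (10, 14)])
READ d @v5: history=[(9, 14)] -> no version <= 5 -> NONE
READ c @v1: history=[(1, 6), (3, 32), (5, 27)] -> pick v1 -> 6
v11: WRITE d=20  (d history now [(9, 14), (11, 20)])
v12: WRITE f=24  (f history now [(4, 2), (7, 32), (8, 32), (12, 24)])
v13: WRITE a=33  (a history now [(13, 33)])
READ a @v12: history=[(13, 33)] -> no version <= 12 -> NONE
v14: WRITE c=0  (c history now [(1, 6), (3, 32), (5, 27), (14, 0)])
READ c @v2: history=[(1, 6), (3, 32), (5, 27), (14, 0)] -> pick v1 -> 6
v15: WRITE e=8  (e history now [(6, 30), (15, 8)])
v16: WRITE b=7  (b history now [(2, 15), (10, 14), (16, 7)])
v17: WRITE a=16  (a history now [(13, 33), (17, 16)])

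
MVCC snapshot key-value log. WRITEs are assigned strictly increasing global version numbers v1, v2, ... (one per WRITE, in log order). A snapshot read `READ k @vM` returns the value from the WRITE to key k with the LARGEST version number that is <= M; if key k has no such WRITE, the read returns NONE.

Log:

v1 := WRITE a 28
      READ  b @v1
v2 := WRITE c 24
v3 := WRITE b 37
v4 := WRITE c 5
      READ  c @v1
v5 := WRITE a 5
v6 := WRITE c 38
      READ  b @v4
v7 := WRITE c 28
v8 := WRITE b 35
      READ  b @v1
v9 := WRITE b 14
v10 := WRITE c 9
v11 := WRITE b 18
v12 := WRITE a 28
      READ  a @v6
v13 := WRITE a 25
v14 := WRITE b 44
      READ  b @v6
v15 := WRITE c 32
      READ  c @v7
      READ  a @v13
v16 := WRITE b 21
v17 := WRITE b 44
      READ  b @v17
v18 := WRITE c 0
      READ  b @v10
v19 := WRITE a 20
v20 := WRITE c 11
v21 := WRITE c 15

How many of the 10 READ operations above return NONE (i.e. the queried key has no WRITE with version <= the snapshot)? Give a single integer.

v1: WRITE a=28  (a history now [(1, 28)])
READ b @v1: history=[] -> no version <= 1 -> NONE
v2: WRITE c=24  (c history now [(2, 24)])
v3: WRITE b=37  (b history now [(3, 37)])
v4: WRITE c=5  (c history now [(2, 24), (4, 5)])
READ c @v1: history=[(2, 24), (4, 5)] -> no version <= 1 -> NONE
v5: WRITE a=5  (a history now [(1, 28), (5, 5)])
v6: WRITE c=38  (c history now [(2, 24), (4, 5), (6, 38)])
READ b @v4: history=[(3, 37)] -> pick v3 -> 37
v7: WRITE c=28  (c history now [(2, 24), (4, 5), (6, 38), (7, 28)])
v8: WRITE b=35  (b history now [(3, 37), (8, 35)])
READ b @v1: history=[(3, 37), (8, 35)] -> no version <= 1 -> NONE
v9: WRITE b=14  (b history now [(3, 37), (8, 35), (9, 14)])
v10: WRITE c=9  (c history now [(2, 24), (4, 5), (6, 38), (7, 28), (10, 9)])
v11: WRITE b=18  (b history now [(3, 37), (8, 35), (9, 14), (11, 18)])
v12: WRITE a=28  (a history now [(1, 28), (5, 5), (12, 28)])
READ a @v6: history=[(1, 28), (5, 5), (12, 28)] -> pick v5 -> 5
v13: WRITE a=25  (a history now [(1, 28), (5, 5), (12, 28), (13, 25)])
v14: WRITE b=44  (b history now [(3, 37), (8, 35), (9, 14), (11, 18), (14, 44)])
READ b @v6: history=[(3, 37), (8, 35), (9, 14), (11, 18), (14, 44)] -> pick v3 -> 37
v15: WRITE c=32  (c history now [(2, 24), (4, 5), (6, 38), (7, 28), (10, 9), (15, 32)])
READ c @v7: history=[(2, 24), (4, 5), (6, 38), (7, 28), (10, 9), (15, 32)] -> pick v7 -> 28
READ a @v13: history=[(1, 28), (5, 5), (12, 28), (13, 25)] -> pick v13 -> 25
v16: WRITE b=21  (b history now [(3, 37), (8, 35), (9, 14), (11, 18), (14, 44), (16, 21)])
v17: WRITE b=44  (b history now [(3, 37), (8, 35), (9, 14), (11, 18), (14, 44), (16, 21), (17, 44)])
READ b @v17: history=[(3, 37), (8, 35), (9, 14), (11, 18), (14, 44), (16, 21), (17, 44)] -> pick v17 -> 44
v18: WRITE c=0  (c history now [(2, 24), (4, 5), (6, 38), (7, 28), (10, 9), (15, 32), (18, 0)])
READ b @v10: history=[(3, 37), (8, 35), (9, 14), (11, 18), (14, 44), (16, 21), (17, 44)] -> pick v9 -> 14
v19: WRITE a=20  (a history now [(1, 28), (5, 5), (12, 28), (13, 25), (19, 20)])
v20: WRITE c=11  (c history now [(2, 24), (4, 5), (6, 38), (7, 28), (10, 9), (15, 32), (18, 0), (20, 11)])
v21: WRITE c=15  (c history now [(2, 24), (4, 5), (6, 38), (7, 28), (10, 9), (15, 32), (18, 0), (20, 11), (21, 15)])
Read results in order: ['NONE', 'NONE', '37', 'NONE', '5', '37', '28', '25', '44', '14']
NONE count = 3

Answer: 3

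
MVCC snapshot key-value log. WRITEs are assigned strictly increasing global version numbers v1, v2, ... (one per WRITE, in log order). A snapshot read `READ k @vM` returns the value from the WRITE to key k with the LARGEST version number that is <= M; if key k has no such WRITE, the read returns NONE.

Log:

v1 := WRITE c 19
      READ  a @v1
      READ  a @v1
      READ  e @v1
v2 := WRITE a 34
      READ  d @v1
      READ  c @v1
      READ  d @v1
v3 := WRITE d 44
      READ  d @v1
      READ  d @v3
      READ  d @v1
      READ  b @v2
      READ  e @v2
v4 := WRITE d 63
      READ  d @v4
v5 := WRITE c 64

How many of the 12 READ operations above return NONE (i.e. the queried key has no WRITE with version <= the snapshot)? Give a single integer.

Answer: 9

Derivation:
v1: WRITE c=19  (c history now [(1, 19)])
READ a @v1: history=[] -> no version <= 1 -> NONE
READ a @v1: history=[] -> no version <= 1 -> NONE
READ e @v1: history=[] -> no version <= 1 -> NONE
v2: WRITE a=34  (a history now [(2, 34)])
READ d @v1: history=[] -> no version <= 1 -> NONE
READ c @v1: history=[(1, 19)] -> pick v1 -> 19
READ d @v1: history=[] -> no version <= 1 -> NONE
v3: WRITE d=44  (d history now [(3, 44)])
READ d @v1: history=[(3, 44)] -> no version <= 1 -> NONE
READ d @v3: history=[(3, 44)] -> pick v3 -> 44
READ d @v1: history=[(3, 44)] -> no version <= 1 -> NONE
READ b @v2: history=[] -> no version <= 2 -> NONE
READ e @v2: history=[] -> no version <= 2 -> NONE
v4: WRITE d=63  (d history now [(3, 44), (4, 63)])
READ d @v4: history=[(3, 44), (4, 63)] -> pick v4 -> 63
v5: WRITE c=64  (c history now [(1, 19), (5, 64)])
Read results in order: ['NONE', 'NONE', 'NONE', 'NONE', '19', 'NONE', 'NONE', '44', 'NONE', 'NONE', 'NONE', '63']
NONE count = 9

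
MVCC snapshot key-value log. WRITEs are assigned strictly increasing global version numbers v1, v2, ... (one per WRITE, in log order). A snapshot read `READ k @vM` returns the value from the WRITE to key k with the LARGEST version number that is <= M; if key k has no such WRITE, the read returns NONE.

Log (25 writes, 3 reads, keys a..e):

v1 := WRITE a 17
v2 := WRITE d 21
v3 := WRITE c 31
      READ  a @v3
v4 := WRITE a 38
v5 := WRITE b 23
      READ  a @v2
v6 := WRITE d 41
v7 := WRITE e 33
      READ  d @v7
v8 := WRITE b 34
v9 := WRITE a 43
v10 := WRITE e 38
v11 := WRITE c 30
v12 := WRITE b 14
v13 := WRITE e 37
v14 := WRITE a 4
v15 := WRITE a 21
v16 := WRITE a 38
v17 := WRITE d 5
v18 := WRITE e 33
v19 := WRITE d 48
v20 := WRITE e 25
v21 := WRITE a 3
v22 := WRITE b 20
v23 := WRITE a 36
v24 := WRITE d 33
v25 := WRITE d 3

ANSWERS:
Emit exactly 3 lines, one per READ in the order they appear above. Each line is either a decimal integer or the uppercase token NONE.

Answer: 17
17
41

Derivation:
v1: WRITE a=17  (a history now [(1, 17)])
v2: WRITE d=21  (d history now [(2, 21)])
v3: WRITE c=31  (c history now [(3, 31)])
READ a @v3: history=[(1, 17)] -> pick v1 -> 17
v4: WRITE a=38  (a history now [(1, 17), (4, 38)])
v5: WRITE b=23  (b history now [(5, 23)])
READ a @v2: history=[(1, 17), (4, 38)] -> pick v1 -> 17
v6: WRITE d=41  (d history now [(2, 21), (6, 41)])
v7: WRITE e=33  (e history now [(7, 33)])
READ d @v7: history=[(2, 21), (6, 41)] -> pick v6 -> 41
v8: WRITE b=34  (b history now [(5, 23), (8, 34)])
v9: WRITE a=43  (a history now [(1, 17), (4, 38), (9, 43)])
v10: WRITE e=38  (e history now [(7, 33), (10, 38)])
v11: WRITE c=30  (c history now [(3, 31), (11, 30)])
v12: WRITE b=14  (b history now [(5, 23), (8, 34), (12, 14)])
v13: WRITE e=37  (e history now [(7, 33), (10, 38), (13, 37)])
v14: WRITE a=4  (a history now [(1, 17), (4, 38), (9, 43), (14, 4)])
v15: WRITE a=21  (a history now [(1, 17), (4, 38), (9, 43), (14, 4), (15, 21)])
v16: WRITE a=38  (a history now [(1, 17), (4, 38), (9, 43), (14, 4), (15, 21), (16, 38)])
v17: WRITE d=5  (d history now [(2, 21), (6, 41), (17, 5)])
v18: WRITE e=33  (e history now [(7, 33), (10, 38), (13, 37), (18, 33)])
v19: WRITE d=48  (d history now [(2, 21), (6, 41), (17, 5), (19, 48)])
v20: WRITE e=25  (e history now [(7, 33), (10, 38), (13, 37), (18, 33), (20, 25)])
v21: WRITE a=3  (a history now [(1, 17), (4, 38), (9, 43), (14, 4), (15, 21), (16, 38), (21, 3)])
v22: WRITE b=20  (b history now [(5, 23), (8, 34), (12, 14), (22, 20)])
v23: WRITE a=36  (a history now [(1, 17), (4, 38), (9, 43), (14, 4), (15, 21), (16, 38), (21, 3), (23, 36)])
v24: WRITE d=33  (d history now [(2, 21), (6, 41), (17, 5), (19, 48), (24, 33)])
v25: WRITE d=3  (d history now [(2, 21), (6, 41), (17, 5), (19, 48), (24, 33), (25, 3)])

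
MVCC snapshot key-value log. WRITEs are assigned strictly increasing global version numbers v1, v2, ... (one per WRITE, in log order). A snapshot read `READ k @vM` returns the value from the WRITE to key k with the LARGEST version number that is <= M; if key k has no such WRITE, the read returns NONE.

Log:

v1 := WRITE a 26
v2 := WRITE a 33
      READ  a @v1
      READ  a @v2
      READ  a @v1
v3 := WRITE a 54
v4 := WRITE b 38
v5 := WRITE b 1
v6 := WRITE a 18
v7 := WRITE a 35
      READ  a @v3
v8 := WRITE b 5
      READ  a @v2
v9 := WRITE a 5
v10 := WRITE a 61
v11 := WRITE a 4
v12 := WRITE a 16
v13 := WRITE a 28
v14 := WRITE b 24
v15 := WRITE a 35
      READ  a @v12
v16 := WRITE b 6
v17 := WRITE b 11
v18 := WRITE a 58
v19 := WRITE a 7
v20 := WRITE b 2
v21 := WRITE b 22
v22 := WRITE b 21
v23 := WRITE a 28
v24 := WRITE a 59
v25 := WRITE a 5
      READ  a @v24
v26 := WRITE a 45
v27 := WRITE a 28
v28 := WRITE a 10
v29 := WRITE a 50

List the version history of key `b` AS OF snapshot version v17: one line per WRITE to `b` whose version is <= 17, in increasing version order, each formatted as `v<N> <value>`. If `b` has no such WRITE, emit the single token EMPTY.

Answer: v4 38
v5 1
v8 5
v14 24
v16 6
v17 11

Derivation:
Scan writes for key=b with version <= 17:
  v1 WRITE a 26 -> skip
  v2 WRITE a 33 -> skip
  v3 WRITE a 54 -> skip
  v4 WRITE b 38 -> keep
  v5 WRITE b 1 -> keep
  v6 WRITE a 18 -> skip
  v7 WRITE a 35 -> skip
  v8 WRITE b 5 -> keep
  v9 WRITE a 5 -> skip
  v10 WRITE a 61 -> skip
  v11 WRITE a 4 -> skip
  v12 WRITE a 16 -> skip
  v13 WRITE a 28 -> skip
  v14 WRITE b 24 -> keep
  v15 WRITE a 35 -> skip
  v16 WRITE b 6 -> keep
  v17 WRITE b 11 -> keep
  v18 WRITE a 58 -> skip
  v19 WRITE a 7 -> skip
  v20 WRITE b 2 -> drop (> snap)
  v21 WRITE b 22 -> drop (> snap)
  v22 WRITE b 21 -> drop (> snap)
  v23 WRITE a 28 -> skip
  v24 WRITE a 59 -> skip
  v25 WRITE a 5 -> skip
  v26 WRITE a 45 -> skip
  v27 WRITE a 28 -> skip
  v28 WRITE a 10 -> skip
  v29 WRITE a 50 -> skip
Collected: [(4, 38), (5, 1), (8, 5), (14, 24), (16, 6), (17, 11)]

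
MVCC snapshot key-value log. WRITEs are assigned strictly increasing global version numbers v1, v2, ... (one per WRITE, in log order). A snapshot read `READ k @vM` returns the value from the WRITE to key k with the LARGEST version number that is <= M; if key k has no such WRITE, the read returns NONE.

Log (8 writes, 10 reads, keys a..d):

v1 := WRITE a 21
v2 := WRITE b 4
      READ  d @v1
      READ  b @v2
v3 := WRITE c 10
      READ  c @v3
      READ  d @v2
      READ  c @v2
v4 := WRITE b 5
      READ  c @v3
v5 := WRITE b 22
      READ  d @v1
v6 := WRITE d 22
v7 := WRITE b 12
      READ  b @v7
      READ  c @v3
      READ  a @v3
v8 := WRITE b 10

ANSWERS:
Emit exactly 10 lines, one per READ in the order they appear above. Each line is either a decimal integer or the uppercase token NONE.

v1: WRITE a=21  (a history now [(1, 21)])
v2: WRITE b=4  (b history now [(2, 4)])
READ d @v1: history=[] -> no version <= 1 -> NONE
READ b @v2: history=[(2, 4)] -> pick v2 -> 4
v3: WRITE c=10  (c history now [(3, 10)])
READ c @v3: history=[(3, 10)] -> pick v3 -> 10
READ d @v2: history=[] -> no version <= 2 -> NONE
READ c @v2: history=[(3, 10)] -> no version <= 2 -> NONE
v4: WRITE b=5  (b history now [(2, 4), (4, 5)])
READ c @v3: history=[(3, 10)] -> pick v3 -> 10
v5: WRITE b=22  (b history now [(2, 4), (4, 5), (5, 22)])
READ d @v1: history=[] -> no version <= 1 -> NONE
v6: WRITE d=22  (d history now [(6, 22)])
v7: WRITE b=12  (b history now [(2, 4), (4, 5), (5, 22), (7, 12)])
READ b @v7: history=[(2, 4), (4, 5), (5, 22), (7, 12)] -> pick v7 -> 12
READ c @v3: history=[(3, 10)] -> pick v3 -> 10
READ a @v3: history=[(1, 21)] -> pick v1 -> 21
v8: WRITE b=10  (b history now [(2, 4), (4, 5), (5, 22), (7, 12), (8, 10)])

Answer: NONE
4
10
NONE
NONE
10
NONE
12
10
21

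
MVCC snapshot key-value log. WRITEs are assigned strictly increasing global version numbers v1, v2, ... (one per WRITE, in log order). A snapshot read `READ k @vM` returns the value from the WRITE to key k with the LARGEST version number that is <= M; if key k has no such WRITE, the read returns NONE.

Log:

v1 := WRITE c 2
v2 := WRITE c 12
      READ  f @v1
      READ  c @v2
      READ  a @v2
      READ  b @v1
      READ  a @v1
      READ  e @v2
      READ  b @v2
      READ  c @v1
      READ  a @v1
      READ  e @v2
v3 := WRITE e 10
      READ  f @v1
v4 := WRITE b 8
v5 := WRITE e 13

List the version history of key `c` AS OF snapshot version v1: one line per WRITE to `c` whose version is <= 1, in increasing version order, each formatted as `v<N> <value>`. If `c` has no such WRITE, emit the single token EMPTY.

Scan writes for key=c with version <= 1:
  v1 WRITE c 2 -> keep
  v2 WRITE c 12 -> drop (> snap)
  v3 WRITE e 10 -> skip
  v4 WRITE b 8 -> skip
  v5 WRITE e 13 -> skip
Collected: [(1, 2)]

Answer: v1 2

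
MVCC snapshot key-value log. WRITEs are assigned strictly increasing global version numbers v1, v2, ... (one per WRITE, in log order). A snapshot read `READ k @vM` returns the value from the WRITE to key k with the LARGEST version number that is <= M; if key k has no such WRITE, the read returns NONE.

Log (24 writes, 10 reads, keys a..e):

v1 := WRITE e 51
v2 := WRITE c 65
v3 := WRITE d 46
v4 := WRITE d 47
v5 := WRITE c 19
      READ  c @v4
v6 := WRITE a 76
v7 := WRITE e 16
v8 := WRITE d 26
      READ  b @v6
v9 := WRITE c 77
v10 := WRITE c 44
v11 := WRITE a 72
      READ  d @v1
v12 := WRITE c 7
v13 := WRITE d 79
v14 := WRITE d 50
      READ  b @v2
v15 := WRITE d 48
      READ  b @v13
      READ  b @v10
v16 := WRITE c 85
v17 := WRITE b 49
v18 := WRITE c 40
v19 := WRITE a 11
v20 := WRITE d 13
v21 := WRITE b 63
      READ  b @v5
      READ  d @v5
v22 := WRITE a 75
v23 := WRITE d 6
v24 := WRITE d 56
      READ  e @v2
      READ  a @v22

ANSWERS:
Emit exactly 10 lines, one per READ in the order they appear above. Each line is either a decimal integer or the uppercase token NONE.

v1: WRITE e=51  (e history now [(1, 51)])
v2: WRITE c=65  (c history now [(2, 65)])
v3: WRITE d=46  (d history now [(3, 46)])
v4: WRITE d=47  (d history now [(3, 46), (4, 47)])
v5: WRITE c=19  (c history now [(2, 65), (5, 19)])
READ c @v4: history=[(2, 65), (5, 19)] -> pick v2 -> 65
v6: WRITE a=76  (a history now [(6, 76)])
v7: WRITE e=16  (e history now [(1, 51), (7, 16)])
v8: WRITE d=26  (d history now [(3, 46), (4, 47), (8, 26)])
READ b @v6: history=[] -> no version <= 6 -> NONE
v9: WRITE c=77  (c history now [(2, 65), (5, 19), (9, 77)])
v10: WRITE c=44  (c history now [(2, 65), (5, 19), (9, 77), (10, 44)])
v11: WRITE a=72  (a history now [(6, 76), (11, 72)])
READ d @v1: history=[(3, 46), (4, 47), (8, 26)] -> no version <= 1 -> NONE
v12: WRITE c=7  (c history now [(2, 65), (5, 19), (9, 77), (10, 44), (12, 7)])
v13: WRITE d=79  (d history now [(3, 46), (4, 47), (8, 26), (13, 79)])
v14: WRITE d=50  (d history now [(3, 46), (4, 47), (8, 26), (13, 79), (14, 50)])
READ b @v2: history=[] -> no version <= 2 -> NONE
v15: WRITE d=48  (d history now [(3, 46), (4, 47), (8, 26), (13, 79), (14, 50), (15, 48)])
READ b @v13: history=[] -> no version <= 13 -> NONE
READ b @v10: history=[] -> no version <= 10 -> NONE
v16: WRITE c=85  (c history now [(2, 65), (5, 19), (9, 77), (10, 44), (12, 7), (16, 85)])
v17: WRITE b=49  (b history now [(17, 49)])
v18: WRITE c=40  (c history now [(2, 65), (5, 19), (9, 77), (10, 44), (12, 7), (16, 85), (18, 40)])
v19: WRITE a=11  (a history now [(6, 76), (11, 72), (19, 11)])
v20: WRITE d=13  (d history now [(3, 46), (4, 47), (8, 26), (13, 79), (14, 50), (15, 48), (20, 13)])
v21: WRITE b=63  (b history now [(17, 49), (21, 63)])
READ b @v5: history=[(17, 49), (21, 63)] -> no version <= 5 -> NONE
READ d @v5: history=[(3, 46), (4, 47), (8, 26), (13, 79), (14, 50), (15, 48), (20, 13)] -> pick v4 -> 47
v22: WRITE a=75  (a history now [(6, 76), (11, 72), (19, 11), (22, 75)])
v23: WRITE d=6  (d history now [(3, 46), (4, 47), (8, 26), (13, 79), (14, 50), (15, 48), (20, 13), (23, 6)])
v24: WRITE d=56  (d history now [(3, 46), (4, 47), (8, 26), (13, 79), (14, 50), (15, 48), (20, 13), (23, 6), (24, 56)])
READ e @v2: history=[(1, 51), (7, 16)] -> pick v1 -> 51
READ a @v22: history=[(6, 76), (11, 72), (19, 11), (22, 75)] -> pick v22 -> 75

Answer: 65
NONE
NONE
NONE
NONE
NONE
NONE
47
51
75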